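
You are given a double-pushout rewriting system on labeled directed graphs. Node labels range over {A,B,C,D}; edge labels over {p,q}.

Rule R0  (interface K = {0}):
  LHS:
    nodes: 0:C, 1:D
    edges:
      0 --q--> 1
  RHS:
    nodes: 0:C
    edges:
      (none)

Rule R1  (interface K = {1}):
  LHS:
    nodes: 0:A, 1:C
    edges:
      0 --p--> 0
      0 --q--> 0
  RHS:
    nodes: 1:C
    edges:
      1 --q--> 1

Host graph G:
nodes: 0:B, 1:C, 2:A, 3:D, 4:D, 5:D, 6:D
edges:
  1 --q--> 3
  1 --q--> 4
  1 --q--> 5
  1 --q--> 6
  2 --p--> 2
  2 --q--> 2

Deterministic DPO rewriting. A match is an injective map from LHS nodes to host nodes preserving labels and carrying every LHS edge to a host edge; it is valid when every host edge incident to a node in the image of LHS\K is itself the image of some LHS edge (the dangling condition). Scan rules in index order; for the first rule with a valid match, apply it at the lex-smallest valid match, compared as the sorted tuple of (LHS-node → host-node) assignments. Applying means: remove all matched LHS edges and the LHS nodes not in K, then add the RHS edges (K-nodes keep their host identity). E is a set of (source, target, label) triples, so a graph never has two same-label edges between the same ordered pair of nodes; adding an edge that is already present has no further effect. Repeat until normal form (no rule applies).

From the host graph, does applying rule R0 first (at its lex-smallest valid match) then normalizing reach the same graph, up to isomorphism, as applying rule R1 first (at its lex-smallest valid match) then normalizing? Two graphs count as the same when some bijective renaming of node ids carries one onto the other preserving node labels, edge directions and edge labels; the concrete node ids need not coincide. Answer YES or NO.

branch R0-first: apply at {0↦1, 1↦3} → |E|=5, then 4 more step(s) → NF |V|=2 |E|=1 V={0:B, 1:C} E=1-q->1
branch R1-first: apply at {0↦2, 1↦1} → |E|=5, then 4 more step(s) → NF |V|=2 |E|=1 V={0:B, 1:C} E=1-q->1
graphs isomorphic (equal up to label-preserving node renaming)

Answer: YES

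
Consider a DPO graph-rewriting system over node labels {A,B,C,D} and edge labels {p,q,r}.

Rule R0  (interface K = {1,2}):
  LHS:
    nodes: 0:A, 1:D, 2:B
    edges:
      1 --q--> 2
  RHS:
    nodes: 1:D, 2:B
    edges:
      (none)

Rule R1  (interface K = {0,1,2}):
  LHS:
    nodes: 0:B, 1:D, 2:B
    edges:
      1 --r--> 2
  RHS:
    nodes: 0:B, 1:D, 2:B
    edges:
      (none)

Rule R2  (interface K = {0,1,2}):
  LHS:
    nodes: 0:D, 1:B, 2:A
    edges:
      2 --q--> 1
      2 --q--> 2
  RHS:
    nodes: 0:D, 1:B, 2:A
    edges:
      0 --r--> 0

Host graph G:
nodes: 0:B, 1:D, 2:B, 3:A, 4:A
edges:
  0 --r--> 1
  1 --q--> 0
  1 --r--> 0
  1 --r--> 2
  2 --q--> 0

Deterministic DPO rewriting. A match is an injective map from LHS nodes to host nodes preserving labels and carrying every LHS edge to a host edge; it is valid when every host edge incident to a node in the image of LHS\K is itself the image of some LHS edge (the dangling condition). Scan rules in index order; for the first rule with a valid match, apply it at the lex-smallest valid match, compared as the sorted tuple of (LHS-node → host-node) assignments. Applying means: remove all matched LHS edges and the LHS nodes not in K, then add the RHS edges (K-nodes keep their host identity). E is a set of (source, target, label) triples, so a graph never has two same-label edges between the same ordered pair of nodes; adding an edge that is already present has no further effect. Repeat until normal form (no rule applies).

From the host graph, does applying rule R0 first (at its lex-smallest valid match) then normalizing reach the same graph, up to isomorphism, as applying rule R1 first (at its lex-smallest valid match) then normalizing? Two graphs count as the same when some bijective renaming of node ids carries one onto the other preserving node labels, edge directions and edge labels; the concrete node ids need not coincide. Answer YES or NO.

Answer: YES

Steps:
branch R0-first: apply at {0↦3, 1↦1, 2↦0} → |E|=4, then 2 more step(s) → NF |V|=4 |E|=2 V={0:B, 1:D, 2:B, 4:A} E=0-r->1 2-q->0
branch R1-first: apply at {0↦0, 1↦1, 2↦2} → |E|=4, then 2 more step(s) → NF |V|=4 |E|=2 V={0:B, 1:D, 2:B, 4:A} E=0-r->1 2-q->0
graphs isomorphic (equal up to label-preserving node renaming)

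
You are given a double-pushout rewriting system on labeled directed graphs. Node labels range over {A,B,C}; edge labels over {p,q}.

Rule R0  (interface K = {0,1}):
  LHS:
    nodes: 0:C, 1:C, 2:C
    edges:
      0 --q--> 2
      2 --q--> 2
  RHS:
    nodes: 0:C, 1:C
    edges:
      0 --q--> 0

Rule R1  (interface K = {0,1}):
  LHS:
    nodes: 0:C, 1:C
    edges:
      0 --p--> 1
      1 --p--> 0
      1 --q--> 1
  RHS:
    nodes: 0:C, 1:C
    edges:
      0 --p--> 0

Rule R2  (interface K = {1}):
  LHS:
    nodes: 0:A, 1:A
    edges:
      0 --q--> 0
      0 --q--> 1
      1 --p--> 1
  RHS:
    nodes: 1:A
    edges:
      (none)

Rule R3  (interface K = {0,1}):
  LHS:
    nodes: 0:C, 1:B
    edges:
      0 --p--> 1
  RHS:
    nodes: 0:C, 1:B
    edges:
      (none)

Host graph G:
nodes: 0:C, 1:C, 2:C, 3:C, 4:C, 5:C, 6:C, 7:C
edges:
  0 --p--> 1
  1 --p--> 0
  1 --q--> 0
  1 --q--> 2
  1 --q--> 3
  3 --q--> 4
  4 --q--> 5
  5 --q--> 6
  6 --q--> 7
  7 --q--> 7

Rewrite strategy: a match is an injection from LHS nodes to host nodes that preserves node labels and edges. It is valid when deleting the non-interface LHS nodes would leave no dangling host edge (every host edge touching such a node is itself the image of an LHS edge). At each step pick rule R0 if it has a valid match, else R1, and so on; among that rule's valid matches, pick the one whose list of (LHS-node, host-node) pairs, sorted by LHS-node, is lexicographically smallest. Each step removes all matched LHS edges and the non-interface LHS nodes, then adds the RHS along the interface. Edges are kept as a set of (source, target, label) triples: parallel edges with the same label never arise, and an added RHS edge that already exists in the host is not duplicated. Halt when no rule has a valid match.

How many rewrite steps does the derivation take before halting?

Answer: 6

Steps:
initial: |V|=8 |E|=10  E = 0-p->1 1-p->0 1-q->0 1-q->2 1-q->3 3-q->4 4-q->5 5-q->6 6-q->7 7-q->7
step 1: apply R0 at {0↦6, 1↦0, 2↦7}  → |V|=7 |E|=9  E = 0-p->1 1-p->0 1-q->0 1-q->2 1-q->3 3-q->4 4-q->5 5-q->6 6-q->6
step 2: apply R0 at {0↦5, 1↦0, 2↦6}  → |V|=6 |E|=8  E = 0-p->1 1-p->0 1-q->0 1-q->2 1-q->3 3-q->4 4-q->5 5-q->5
step 3: apply R0 at {0↦4, 1↦0, 2↦5}  → |V|=5 |E|=7  E = 0-p->1 1-p->0 1-q->0 1-q->2 1-q->3 3-q->4 4-q->4
step 4: apply R0 at {0↦3, 1↦0, 2↦4}  → |V|=4 |E|=6  E = 0-p->1 1-p->0 1-q->0 1-q->2 1-q->3 3-q->3
step 5: apply R0 at {0↦1, 1↦0, 2↦3}  → |V|=3 |E|=5  E = 0-p->1 1-p->0 1-q->0 1-q->1 1-q->2
step 6: apply R1 at {0↦0, 1↦1}  → |V|=3 |E|=3  E = 0-p->0 1-q->0 1-q->2
normal form: no rule applies after step 6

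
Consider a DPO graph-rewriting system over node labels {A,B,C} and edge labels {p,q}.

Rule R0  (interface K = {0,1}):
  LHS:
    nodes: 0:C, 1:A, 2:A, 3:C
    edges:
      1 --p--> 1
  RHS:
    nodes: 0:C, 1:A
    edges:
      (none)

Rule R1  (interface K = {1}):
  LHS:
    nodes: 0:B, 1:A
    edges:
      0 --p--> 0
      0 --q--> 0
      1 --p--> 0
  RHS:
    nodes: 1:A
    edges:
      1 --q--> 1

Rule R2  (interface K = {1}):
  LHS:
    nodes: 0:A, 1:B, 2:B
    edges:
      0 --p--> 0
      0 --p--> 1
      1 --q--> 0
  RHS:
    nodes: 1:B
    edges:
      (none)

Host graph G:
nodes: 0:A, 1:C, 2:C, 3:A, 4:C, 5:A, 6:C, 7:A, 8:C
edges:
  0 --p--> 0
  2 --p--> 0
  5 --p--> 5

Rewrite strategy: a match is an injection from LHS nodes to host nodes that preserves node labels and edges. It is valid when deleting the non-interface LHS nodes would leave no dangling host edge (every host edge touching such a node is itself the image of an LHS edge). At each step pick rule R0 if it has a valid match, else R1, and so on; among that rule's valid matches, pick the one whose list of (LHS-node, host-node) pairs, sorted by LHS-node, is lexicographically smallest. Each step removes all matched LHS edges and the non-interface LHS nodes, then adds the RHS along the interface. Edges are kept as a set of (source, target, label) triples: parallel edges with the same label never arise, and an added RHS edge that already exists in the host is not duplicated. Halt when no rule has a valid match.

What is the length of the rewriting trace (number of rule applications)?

Answer: 2

Steps:
[0] host  ⇒  9 nodes, 3 edges  {0-p->0 2-p->0 5-p->5}
[1] R0 @ {0↦1, 1↦0, 2↦3, 3↦4}  ⇒  7 nodes, 2 edges  {2-p->0 5-p->5}
[2] R0 @ {0↦1, 1↦5, 2↦7, 3↦6}  ⇒  5 nodes, 1 edges  {2-p->0}
halt: no rule applies after step 2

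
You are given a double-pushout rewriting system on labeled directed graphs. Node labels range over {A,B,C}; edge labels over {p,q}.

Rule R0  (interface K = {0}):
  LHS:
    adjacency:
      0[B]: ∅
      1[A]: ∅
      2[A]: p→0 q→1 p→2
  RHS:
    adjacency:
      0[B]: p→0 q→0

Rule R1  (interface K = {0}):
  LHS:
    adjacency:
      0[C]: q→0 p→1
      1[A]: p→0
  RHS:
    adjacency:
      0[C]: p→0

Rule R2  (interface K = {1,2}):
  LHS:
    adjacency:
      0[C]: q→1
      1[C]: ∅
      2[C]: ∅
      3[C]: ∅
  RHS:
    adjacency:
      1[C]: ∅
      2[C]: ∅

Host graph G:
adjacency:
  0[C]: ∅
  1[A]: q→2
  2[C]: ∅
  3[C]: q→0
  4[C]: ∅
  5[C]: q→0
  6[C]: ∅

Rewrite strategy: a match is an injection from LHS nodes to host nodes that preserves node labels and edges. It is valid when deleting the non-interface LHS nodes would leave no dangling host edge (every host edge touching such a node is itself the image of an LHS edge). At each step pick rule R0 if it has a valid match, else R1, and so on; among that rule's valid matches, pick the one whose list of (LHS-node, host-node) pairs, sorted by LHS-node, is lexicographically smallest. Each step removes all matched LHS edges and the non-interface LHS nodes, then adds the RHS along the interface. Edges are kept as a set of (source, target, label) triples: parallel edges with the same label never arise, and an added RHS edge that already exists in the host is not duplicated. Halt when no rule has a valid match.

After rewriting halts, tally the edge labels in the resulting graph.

Answer: q:1

Derivation:
start.  V:7 E:3  edges: 1-q->2 3-q->0 5-q->0
1. fire R2 via {0↦3, 1↦0, 2↦2, 3↦4}  →  V:5 E:2  edges: 1-q->2 5-q->0
2. fire R2 via {0↦5, 1↦0, 2↦2, 3↦6}  →  V:3 E:1  edges: 1-q->2
halt: no rule applies after step 2
NF edges: [(1, 2, 'q')]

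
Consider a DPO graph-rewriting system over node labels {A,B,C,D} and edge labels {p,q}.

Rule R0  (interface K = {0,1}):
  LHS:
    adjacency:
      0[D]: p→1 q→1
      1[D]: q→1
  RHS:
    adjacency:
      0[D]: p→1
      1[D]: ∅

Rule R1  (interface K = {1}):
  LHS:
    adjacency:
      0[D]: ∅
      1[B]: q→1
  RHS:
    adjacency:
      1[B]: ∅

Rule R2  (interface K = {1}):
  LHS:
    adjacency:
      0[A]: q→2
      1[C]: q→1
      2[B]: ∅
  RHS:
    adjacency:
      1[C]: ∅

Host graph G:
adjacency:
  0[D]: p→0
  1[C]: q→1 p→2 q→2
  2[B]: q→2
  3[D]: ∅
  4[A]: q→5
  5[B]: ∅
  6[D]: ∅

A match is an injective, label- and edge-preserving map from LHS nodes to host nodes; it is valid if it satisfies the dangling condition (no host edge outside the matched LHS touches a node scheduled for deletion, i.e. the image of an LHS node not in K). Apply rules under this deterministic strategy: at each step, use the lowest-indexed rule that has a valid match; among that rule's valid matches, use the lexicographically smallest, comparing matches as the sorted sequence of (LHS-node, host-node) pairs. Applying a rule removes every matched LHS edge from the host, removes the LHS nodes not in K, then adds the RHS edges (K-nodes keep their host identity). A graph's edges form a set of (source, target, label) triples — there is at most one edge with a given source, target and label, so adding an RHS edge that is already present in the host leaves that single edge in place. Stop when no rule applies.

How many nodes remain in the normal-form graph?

Answer: 4

Steps:
[0] host  ⇒  7 nodes, 6 edges  {0-p->0 1-q->1 1-p->2 1-q->2 2-q->2 4-q->5}
[1] R1 @ {0↦3, 1↦2}  ⇒  6 nodes, 5 edges  {0-p->0 1-q->1 1-p->2 1-q->2 4-q->5}
[2] R2 @ {0↦4, 1↦1, 2↦5}  ⇒  4 nodes, 3 edges  {0-p->0 1-p->2 1-q->2}
final graph: no rule applies after step 2
NF nodes: {0:D, 1:C, 2:B, 6:D}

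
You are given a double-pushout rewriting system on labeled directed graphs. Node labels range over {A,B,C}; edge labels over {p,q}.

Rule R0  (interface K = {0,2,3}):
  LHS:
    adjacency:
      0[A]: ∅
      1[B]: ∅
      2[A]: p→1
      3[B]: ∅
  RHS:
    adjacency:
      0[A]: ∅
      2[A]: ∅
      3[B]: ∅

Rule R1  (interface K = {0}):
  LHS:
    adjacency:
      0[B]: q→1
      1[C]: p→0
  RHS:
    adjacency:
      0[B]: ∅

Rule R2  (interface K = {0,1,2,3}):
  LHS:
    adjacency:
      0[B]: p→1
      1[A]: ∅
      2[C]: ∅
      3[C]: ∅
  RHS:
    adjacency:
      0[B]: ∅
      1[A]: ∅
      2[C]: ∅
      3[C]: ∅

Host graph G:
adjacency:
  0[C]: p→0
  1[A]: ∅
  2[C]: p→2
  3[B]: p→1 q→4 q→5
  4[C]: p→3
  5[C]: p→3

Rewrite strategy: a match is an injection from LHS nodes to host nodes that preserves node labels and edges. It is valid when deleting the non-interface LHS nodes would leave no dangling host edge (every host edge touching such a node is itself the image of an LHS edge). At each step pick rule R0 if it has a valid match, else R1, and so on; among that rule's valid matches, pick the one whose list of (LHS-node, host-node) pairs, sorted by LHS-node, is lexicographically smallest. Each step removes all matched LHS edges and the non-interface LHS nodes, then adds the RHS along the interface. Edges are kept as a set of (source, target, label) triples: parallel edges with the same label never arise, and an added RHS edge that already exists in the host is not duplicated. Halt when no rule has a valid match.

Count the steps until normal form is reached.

[0] host  ⇒  6 nodes, 7 edges  {0-p->0 2-p->2 3-p->1 3-q->4 3-q->5 4-p->3 5-p->3}
[1] R1 @ {0↦3, 1↦4}  ⇒  5 nodes, 5 edges  {0-p->0 2-p->2 3-p->1 3-q->5 5-p->3}
[2] R1 @ {0↦3, 1↦5}  ⇒  4 nodes, 3 edges  {0-p->0 2-p->2 3-p->1}
[3] R2 @ {0↦3, 1↦1, 2↦0, 3↦2}  ⇒  4 nodes, 2 edges  {0-p->0 2-p->2}
normal form: no rule applies after step 3

Answer: 3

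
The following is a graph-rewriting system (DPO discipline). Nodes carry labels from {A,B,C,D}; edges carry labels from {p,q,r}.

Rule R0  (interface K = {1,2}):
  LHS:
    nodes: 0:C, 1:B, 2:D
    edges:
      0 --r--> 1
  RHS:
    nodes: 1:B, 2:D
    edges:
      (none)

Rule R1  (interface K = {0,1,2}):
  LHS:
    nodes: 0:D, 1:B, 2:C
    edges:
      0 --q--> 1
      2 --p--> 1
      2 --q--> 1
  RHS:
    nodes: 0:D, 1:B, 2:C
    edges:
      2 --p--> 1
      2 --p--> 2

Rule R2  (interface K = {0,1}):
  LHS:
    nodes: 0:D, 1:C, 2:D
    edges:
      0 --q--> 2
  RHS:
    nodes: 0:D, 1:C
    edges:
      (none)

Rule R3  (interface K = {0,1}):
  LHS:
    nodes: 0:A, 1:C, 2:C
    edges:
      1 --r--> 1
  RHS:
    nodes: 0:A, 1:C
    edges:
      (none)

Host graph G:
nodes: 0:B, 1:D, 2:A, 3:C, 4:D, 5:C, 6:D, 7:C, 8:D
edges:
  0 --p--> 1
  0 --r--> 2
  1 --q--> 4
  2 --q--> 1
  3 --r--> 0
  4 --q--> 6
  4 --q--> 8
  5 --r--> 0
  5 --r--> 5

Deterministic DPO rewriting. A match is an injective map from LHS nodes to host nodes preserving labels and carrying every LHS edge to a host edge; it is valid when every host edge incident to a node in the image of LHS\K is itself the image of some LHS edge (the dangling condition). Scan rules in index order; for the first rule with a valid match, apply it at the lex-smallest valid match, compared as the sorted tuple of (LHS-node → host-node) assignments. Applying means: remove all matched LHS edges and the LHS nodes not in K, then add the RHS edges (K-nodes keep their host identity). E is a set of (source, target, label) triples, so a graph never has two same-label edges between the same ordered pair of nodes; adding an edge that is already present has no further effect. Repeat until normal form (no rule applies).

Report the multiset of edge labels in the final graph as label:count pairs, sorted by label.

Answer: p:1 q:1 r:1

Steps:
initial: |V|=9 |E|=9  E = 0-p->1 0-r->2 1-q->4 2-q->1 3-r->0 4-q->6 4-q->8 5-r->0 5-r->5
step 1: apply R0 at {0↦3, 1↦0, 2↦1}  → |V|=8 |E|=8  E = 0-p->1 0-r->2 1-q->4 2-q->1 4-q->6 4-q->8 5-r->0 5-r->5
step 2: apply R2 at {0↦4, 1↦5, 2↦6}  → |V|=7 |E|=7  E = 0-p->1 0-r->2 1-q->4 2-q->1 4-q->8 5-r->0 5-r->5
step 3: apply R2 at {0↦4, 1↦5, 2↦8}  → |V|=6 |E|=6  E = 0-p->1 0-r->2 1-q->4 2-q->1 5-r->0 5-r->5
step 4: apply R2 at {0↦1, 1↦5, 2↦4}  → |V|=5 |E|=5  E = 0-p->1 0-r->2 2-q->1 5-r->0 5-r->5
step 5: apply R3 at {0↦2, 1↦5, 2↦7}  → |V|=4 |E|=4  E = 0-p->1 0-r->2 2-q->1 5-r->0
step 6: apply R0 at {0↦5, 1↦0, 2↦1}  → |V|=3 |E|=3  E = 0-p->1 0-r->2 2-q->1
halt: no rule applies after step 6
NF edges: [(0, 1, 'p'), (0, 2, 'r'), (2, 1, 'q')]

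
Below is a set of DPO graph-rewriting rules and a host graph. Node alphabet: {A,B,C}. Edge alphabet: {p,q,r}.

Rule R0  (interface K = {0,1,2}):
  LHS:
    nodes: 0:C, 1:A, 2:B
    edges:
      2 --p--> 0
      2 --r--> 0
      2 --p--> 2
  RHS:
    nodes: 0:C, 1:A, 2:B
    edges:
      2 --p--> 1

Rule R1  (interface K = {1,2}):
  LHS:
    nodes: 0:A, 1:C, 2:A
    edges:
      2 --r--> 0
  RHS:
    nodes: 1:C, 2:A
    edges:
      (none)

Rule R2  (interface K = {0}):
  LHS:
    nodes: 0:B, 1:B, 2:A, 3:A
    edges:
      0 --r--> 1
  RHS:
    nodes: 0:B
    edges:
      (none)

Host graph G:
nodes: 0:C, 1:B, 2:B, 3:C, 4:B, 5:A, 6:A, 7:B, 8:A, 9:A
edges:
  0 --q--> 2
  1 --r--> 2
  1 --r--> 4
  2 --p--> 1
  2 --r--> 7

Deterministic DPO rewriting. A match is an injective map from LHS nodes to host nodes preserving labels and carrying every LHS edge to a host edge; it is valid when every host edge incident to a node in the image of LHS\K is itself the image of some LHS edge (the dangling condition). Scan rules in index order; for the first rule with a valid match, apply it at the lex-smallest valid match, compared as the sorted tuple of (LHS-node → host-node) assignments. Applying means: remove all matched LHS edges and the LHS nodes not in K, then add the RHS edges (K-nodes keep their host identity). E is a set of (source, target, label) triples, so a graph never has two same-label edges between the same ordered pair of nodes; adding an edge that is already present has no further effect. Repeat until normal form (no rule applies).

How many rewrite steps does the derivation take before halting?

start.  V:10 E:5  edges: 0-q->2 1-r->2 1-r->4 2-p->1 2-r->7
1. fire R2 via {0↦1, 1↦4, 2↦5, 3↦6}  →  V:7 E:4  edges: 0-q->2 1-r->2 2-p->1 2-r->7
2. fire R2 via {0↦2, 1↦7, 2↦8, 3↦9}  →  V:4 E:3  edges: 0-q->2 1-r->2 2-p->1
final graph: no rule applies after step 2

Answer: 2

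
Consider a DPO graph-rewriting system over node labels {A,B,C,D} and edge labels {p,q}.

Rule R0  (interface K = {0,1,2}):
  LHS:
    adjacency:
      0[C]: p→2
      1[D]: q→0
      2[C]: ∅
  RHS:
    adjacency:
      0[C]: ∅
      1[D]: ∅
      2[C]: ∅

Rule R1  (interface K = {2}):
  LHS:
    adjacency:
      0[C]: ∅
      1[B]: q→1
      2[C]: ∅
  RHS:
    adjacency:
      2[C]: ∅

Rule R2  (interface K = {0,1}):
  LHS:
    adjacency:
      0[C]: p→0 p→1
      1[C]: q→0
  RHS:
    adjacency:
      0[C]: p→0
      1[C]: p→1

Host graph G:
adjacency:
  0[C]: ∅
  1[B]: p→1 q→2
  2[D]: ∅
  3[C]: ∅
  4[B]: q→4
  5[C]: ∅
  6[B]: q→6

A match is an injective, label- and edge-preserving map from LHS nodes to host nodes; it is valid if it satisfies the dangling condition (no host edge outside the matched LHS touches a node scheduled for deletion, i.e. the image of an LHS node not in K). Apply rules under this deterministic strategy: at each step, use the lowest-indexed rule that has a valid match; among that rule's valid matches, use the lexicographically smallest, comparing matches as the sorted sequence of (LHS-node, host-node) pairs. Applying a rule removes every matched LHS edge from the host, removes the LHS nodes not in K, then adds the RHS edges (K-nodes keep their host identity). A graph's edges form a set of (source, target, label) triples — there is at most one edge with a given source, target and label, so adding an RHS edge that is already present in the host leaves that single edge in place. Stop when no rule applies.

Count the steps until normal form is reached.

start.  V:7 E:4  edges: 1-p->1 1-q->2 4-q->4 6-q->6
1. fire R1 via {0↦0, 1↦4, 2↦3}  →  V:5 E:3  edges: 1-p->1 1-q->2 6-q->6
2. fire R1 via {0↦3, 1↦6, 2↦5}  →  V:3 E:2  edges: 1-p->1 1-q->2
final graph: no rule applies after step 2

Answer: 2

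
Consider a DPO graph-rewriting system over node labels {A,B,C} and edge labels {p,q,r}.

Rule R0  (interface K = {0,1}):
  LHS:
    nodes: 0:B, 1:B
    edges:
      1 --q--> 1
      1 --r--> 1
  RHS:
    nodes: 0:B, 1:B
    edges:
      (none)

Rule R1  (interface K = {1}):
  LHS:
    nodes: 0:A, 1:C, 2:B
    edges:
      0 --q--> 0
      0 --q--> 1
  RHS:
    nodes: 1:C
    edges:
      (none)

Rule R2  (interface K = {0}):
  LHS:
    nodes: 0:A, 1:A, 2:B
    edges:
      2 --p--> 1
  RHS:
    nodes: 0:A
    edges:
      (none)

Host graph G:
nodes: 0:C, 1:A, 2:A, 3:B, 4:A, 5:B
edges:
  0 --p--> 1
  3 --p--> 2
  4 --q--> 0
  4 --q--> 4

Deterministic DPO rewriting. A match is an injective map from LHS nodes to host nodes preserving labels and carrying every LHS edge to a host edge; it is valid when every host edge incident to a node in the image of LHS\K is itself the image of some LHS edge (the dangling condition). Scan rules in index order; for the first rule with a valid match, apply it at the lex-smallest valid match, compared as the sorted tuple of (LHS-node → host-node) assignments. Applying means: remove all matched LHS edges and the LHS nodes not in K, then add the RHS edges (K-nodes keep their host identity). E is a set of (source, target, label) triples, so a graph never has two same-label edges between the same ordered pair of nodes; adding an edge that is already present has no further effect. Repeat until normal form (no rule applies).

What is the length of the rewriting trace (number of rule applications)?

Answer: 2

Rewrite trace:
[0] host  ⇒  6 nodes, 4 edges  {0-p->1 3-p->2 4-q->0 4-q->4}
[1] R1 @ {0↦4, 1↦0, 2↦5}  ⇒  4 nodes, 2 edges  {0-p->1 3-p->2}
[2] R2 @ {0↦1, 1↦2, 2↦3}  ⇒  2 nodes, 1 edges  {0-p->1}
halt: no rule applies after step 2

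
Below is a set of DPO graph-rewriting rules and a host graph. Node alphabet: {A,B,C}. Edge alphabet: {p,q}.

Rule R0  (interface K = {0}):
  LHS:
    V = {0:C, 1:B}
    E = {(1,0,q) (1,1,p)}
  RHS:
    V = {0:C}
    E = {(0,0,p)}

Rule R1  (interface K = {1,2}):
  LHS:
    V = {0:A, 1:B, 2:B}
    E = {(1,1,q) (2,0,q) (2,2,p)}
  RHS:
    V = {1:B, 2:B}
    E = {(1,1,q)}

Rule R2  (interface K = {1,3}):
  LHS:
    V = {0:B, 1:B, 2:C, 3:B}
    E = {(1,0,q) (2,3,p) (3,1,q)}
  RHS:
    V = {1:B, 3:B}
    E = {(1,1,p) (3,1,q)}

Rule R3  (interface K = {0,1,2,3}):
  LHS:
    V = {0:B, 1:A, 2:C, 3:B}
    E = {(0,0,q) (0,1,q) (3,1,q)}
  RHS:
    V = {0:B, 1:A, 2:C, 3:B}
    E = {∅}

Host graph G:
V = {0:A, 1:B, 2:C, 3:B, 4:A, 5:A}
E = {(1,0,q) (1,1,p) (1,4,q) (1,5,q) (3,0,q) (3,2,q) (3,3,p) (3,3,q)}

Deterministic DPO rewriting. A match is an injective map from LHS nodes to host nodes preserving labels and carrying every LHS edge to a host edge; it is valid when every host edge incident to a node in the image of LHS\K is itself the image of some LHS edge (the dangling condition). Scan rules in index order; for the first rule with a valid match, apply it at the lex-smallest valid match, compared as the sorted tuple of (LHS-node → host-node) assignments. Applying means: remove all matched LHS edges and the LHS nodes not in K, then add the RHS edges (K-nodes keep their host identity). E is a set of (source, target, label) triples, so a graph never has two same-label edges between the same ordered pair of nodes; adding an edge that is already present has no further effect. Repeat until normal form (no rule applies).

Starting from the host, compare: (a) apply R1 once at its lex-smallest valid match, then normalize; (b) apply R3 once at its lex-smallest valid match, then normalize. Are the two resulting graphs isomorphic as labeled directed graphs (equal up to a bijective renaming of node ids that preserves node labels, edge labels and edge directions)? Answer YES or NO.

branch R1-first: apply at {0↦4, 1↦3, 2↦1} → |E|=6, then 2 more step(s) → NF |V|=4 |E|=2 V={0:A, 1:B, 2:C, 5:A} E=1-q->5 2-p->2
branch R3-first: apply at {0↦3, 1↦0, 2↦2, 3↦1} → |E|=5, then 1 more step(s) → NF |V|=5 |E|=4 V={0:A, 1:B, 2:C, 4:A, 5:A} E=1-p->1 1-q->4 1-q->5 2-p->2
graphs not isomorphic

Answer: NO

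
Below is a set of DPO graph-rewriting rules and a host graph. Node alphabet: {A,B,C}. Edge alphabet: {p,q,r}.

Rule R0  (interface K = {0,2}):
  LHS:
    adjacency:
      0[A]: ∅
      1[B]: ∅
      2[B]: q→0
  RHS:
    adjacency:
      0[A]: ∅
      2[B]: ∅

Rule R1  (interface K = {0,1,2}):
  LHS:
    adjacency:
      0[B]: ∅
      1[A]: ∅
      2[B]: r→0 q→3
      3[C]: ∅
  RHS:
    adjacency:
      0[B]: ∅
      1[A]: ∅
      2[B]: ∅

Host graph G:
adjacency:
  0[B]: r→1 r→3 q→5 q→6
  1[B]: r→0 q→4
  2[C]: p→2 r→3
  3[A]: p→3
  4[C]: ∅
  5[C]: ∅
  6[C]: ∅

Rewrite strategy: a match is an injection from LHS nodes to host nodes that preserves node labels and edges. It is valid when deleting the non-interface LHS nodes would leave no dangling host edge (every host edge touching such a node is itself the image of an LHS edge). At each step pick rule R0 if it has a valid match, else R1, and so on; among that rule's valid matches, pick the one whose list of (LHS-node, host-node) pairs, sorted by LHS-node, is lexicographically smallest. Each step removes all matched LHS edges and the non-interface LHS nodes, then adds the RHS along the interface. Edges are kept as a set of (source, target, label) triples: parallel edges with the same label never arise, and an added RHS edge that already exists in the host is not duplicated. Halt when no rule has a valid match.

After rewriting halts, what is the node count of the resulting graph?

Answer: 5

Rewrite trace:
[0] host  ⇒  7 nodes, 9 edges  {0-r->1 0-r->3 0-q->5 0-q->6 1-r->0 1-q->4 2-p->2 2-r->3 3-p->3}
[1] R1 @ {0↦0, 1↦3, 2↦1, 3↦4}  ⇒  6 nodes, 7 edges  {0-r->1 0-r->3 0-q->5 0-q->6 2-p->2 2-r->3 3-p->3}
[2] R1 @ {0↦1, 1↦3, 2↦0, 3↦5}  ⇒  5 nodes, 5 edges  {0-r->3 0-q->6 2-p->2 2-r->3 3-p->3}
normal form: no rule applies after step 2
NF nodes: {0:B, 1:B, 2:C, 3:A, 6:C}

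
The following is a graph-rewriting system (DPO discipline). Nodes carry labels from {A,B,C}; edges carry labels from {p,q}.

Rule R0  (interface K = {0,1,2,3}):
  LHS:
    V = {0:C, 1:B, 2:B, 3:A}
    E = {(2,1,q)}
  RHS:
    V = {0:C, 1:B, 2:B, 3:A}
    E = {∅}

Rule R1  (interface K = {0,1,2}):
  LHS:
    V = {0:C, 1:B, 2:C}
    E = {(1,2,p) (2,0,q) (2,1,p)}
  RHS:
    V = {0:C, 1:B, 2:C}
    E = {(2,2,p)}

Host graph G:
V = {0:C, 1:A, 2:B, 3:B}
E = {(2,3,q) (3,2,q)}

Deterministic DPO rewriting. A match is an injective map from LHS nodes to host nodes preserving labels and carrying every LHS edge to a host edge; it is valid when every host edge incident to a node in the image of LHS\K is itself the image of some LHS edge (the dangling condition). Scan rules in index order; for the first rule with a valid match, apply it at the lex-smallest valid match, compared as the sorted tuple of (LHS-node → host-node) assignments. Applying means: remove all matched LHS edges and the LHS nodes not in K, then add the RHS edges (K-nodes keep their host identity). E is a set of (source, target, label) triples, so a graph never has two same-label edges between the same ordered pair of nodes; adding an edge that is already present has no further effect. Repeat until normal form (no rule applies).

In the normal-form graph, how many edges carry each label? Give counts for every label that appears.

Answer: (no edges)

Derivation:
[0] host  ⇒  4 nodes, 2 edges  {2-q->3 3-q->2}
[1] R0 @ {0↦0, 1↦2, 2↦3, 3↦1}  ⇒  4 nodes, 1 edges  {2-q->3}
[2] R0 @ {0↦0, 1↦3, 2↦2, 3↦1}  ⇒  4 nodes, 0 edges  {∅}
halt: no rule applies after step 2
NF edges: []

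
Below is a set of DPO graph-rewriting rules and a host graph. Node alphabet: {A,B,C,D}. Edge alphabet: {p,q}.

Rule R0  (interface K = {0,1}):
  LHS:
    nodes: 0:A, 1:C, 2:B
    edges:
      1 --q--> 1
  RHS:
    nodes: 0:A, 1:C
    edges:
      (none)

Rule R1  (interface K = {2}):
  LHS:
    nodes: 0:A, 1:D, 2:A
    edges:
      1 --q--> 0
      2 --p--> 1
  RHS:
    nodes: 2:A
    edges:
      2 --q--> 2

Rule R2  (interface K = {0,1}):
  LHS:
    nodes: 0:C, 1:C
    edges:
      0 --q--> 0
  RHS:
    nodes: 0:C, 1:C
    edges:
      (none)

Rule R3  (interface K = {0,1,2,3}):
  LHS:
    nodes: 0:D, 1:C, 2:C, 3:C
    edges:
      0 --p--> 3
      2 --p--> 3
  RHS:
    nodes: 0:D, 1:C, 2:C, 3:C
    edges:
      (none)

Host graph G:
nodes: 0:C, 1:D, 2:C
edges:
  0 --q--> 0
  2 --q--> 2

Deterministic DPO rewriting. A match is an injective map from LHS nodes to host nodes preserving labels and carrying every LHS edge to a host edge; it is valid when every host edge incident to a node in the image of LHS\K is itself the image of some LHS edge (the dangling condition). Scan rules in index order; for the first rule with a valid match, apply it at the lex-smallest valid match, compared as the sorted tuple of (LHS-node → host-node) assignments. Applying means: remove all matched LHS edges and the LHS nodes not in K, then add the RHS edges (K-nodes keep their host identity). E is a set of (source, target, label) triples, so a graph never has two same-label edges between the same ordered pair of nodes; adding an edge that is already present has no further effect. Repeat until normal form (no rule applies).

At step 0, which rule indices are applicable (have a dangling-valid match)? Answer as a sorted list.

Answer: [R2]

Rewrite trace:
R0: no valid match — LHS pattern not found
R1: no valid match — LHS pattern not found
R2: 2 valid matches — {0↦0, 1↦2}, {0↦2, 1↦0}
R3: no valid match — LHS pattern not found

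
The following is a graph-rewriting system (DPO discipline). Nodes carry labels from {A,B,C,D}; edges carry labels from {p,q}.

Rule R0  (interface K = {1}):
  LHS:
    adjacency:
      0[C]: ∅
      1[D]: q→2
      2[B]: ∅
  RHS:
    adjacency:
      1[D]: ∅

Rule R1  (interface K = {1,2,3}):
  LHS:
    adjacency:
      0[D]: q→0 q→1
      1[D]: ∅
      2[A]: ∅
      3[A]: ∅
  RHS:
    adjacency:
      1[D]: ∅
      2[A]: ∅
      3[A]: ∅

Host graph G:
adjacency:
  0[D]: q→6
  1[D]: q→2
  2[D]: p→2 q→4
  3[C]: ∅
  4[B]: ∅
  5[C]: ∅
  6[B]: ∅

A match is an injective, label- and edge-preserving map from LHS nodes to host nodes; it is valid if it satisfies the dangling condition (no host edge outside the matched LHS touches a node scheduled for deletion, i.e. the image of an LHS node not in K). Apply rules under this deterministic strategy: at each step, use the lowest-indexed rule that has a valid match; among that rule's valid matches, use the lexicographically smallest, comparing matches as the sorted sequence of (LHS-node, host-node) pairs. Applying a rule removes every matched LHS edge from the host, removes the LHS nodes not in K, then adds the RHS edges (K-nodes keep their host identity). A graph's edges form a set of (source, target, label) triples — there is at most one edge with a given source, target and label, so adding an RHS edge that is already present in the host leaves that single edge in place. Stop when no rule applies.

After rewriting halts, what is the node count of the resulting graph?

initial: |V|=7 |E|=4  E = 0-q->6 1-q->2 2-p->2 2-q->4
step 1: apply R0 at {0↦3, 1↦0, 2↦6}  → |V|=5 |E|=3  E = 1-q->2 2-p->2 2-q->4
step 2: apply R0 at {0↦5, 1↦2, 2↦4}  → |V|=3 |E|=2  E = 1-q->2 2-p->2
final graph: no rule applies after step 2
NF nodes: {0:D, 1:D, 2:D}

Answer: 3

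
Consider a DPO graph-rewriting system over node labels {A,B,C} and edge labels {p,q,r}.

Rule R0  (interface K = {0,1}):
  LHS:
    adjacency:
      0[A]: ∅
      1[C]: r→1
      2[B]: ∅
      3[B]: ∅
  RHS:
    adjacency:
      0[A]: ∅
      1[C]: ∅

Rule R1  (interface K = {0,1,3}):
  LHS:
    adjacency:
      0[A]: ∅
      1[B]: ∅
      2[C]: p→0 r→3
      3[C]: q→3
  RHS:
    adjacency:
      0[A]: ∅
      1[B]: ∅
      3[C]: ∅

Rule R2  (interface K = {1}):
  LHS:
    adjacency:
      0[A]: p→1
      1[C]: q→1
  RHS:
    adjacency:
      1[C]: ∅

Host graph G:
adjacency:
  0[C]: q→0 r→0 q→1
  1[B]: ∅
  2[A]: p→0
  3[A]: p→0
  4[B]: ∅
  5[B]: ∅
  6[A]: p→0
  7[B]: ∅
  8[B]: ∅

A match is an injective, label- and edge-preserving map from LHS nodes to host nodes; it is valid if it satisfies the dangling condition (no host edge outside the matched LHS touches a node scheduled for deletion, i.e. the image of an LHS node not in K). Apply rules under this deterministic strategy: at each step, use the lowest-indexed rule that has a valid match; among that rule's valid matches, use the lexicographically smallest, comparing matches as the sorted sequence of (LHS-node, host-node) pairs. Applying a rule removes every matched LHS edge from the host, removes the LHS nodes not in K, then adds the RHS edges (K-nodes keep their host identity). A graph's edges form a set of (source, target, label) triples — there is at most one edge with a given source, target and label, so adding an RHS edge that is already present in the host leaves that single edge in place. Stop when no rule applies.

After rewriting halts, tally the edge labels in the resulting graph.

Answer: p:2 q:1

Derivation:
start.  V:9 E:6  edges: 0-q->0 0-r->0 0-q->1 2-p->0 3-p->0 6-p->0
1. fire R0 via {0↦2, 1↦0, 2↦4, 3↦5}  →  V:7 E:5  edges: 0-q->0 0-q->1 2-p->0 3-p->0 6-p->0
2. fire R2 via {0↦2, 1↦0}  →  V:6 E:3  edges: 0-q->1 3-p->0 6-p->0
final graph: no rule applies after step 2
NF edges: [(0, 1, 'q'), (3, 0, 'p'), (6, 0, 'p')]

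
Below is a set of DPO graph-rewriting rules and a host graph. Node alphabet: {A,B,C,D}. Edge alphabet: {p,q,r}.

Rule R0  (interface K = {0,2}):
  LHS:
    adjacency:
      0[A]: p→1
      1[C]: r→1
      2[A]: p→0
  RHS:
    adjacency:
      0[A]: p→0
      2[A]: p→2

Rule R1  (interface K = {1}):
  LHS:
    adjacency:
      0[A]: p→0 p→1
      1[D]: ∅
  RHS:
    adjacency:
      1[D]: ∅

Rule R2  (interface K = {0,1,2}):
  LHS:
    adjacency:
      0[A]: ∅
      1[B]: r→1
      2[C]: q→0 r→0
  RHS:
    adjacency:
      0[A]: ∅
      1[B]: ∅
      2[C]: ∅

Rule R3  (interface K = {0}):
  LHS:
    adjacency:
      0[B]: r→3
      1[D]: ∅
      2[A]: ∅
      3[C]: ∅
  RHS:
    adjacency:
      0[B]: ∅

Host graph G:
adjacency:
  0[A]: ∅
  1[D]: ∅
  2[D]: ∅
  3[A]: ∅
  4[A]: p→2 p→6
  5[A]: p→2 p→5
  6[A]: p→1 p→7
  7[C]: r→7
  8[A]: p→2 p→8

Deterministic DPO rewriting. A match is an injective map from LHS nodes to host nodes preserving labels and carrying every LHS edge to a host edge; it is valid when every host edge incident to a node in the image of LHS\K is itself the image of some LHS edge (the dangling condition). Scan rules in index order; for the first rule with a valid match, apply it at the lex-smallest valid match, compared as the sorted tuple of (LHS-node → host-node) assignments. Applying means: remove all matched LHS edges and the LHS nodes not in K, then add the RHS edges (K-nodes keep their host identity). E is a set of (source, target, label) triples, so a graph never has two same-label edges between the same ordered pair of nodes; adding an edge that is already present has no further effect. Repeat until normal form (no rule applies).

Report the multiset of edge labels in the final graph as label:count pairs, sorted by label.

Answer: (no edges)

Derivation:
start.  V:9 E:9  edges: 4-p->2 4-p->6 5-p->2 5-p->5 6-p->1 6-p->7 7-r->7 8-p->2 8-p->8
1. fire R0 via {0↦6, 1↦7, 2↦4}  →  V:8 E:8  edges: 4-p->2 4-p->4 5-p->2 5-p->5 6-p->1 6-p->6 8-p->2 8-p->8
2. fire R1 via {0↦4, 1↦2}  →  V:7 E:6  edges: 5-p->2 5-p->5 6-p->1 6-p->6 8-p->2 8-p->8
3. fire R1 via {0↦5, 1↦2}  →  V:6 E:4  edges: 6-p->1 6-p->6 8-p->2 8-p->8
4. fire R1 via {0↦6, 1↦1}  →  V:5 E:2  edges: 8-p->2 8-p->8
5. fire R1 via {0↦8, 1↦2}  →  V:4 E:0  edges: ∅
normal form: no rule applies after step 5
NF edges: []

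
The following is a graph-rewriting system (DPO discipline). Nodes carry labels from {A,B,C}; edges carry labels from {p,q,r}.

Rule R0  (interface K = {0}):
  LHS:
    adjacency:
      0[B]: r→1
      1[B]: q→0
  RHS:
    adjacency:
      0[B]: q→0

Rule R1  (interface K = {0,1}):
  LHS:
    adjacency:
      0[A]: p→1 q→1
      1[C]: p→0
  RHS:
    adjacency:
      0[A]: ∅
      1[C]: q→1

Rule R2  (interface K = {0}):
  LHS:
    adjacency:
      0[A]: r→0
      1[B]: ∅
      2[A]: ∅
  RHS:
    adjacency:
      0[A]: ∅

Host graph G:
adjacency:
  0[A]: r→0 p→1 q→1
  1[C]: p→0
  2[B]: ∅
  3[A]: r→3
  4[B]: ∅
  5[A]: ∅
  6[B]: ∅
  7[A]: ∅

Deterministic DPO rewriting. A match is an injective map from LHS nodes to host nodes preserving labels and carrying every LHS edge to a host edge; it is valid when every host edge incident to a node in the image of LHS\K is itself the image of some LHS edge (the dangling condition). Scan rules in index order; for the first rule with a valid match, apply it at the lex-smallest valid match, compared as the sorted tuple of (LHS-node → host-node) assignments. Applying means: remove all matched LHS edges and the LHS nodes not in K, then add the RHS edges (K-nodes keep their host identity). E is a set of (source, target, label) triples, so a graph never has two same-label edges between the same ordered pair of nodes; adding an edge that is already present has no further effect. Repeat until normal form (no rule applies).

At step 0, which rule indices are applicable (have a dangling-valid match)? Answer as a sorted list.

Answer: [R1,R2]

Steps:
R0: no valid match — LHS pattern not found
R1: 1 valid match — {0↦0, 1↦1}
R2: 12 valid matches — {0↦0, 1↦2, 2↦5}, {0↦0, 1↦2, 2↦7}, {0↦0, 1↦4, 2↦5} (+9 more)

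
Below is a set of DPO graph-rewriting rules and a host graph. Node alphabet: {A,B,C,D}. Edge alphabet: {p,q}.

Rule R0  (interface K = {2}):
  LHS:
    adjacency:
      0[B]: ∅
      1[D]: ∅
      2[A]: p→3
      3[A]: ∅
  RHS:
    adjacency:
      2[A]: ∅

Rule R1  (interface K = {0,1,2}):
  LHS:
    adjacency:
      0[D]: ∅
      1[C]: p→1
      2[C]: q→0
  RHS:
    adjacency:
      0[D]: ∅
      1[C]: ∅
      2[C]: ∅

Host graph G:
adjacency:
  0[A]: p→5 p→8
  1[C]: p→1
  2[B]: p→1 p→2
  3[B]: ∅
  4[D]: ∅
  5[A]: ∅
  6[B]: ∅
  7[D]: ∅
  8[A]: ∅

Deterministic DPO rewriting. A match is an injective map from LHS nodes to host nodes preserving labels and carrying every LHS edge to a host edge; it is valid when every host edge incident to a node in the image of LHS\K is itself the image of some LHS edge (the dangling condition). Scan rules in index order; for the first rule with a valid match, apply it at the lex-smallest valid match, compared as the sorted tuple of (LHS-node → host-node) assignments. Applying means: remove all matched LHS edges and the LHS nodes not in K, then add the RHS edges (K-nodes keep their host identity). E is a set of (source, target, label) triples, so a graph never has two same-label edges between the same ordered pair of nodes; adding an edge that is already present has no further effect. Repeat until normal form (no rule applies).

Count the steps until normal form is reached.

Answer: 2

Rewrite trace:
start.  V:9 E:5  edges: 0-p->5 0-p->8 1-p->1 2-p->1 2-p->2
1. fire R0 via {0↦3, 1↦4, 2↦0, 3↦5}  →  V:6 E:4  edges: 0-p->8 1-p->1 2-p->1 2-p->2
2. fire R0 via {0↦6, 1↦7, 2↦0, 3↦8}  →  V:3 E:3  edges: 1-p->1 2-p->1 2-p->2
halt: no rule applies after step 2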